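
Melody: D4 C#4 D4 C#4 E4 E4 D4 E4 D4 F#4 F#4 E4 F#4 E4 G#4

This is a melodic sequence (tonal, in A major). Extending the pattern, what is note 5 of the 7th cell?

D5

The unit is 5 notes. Position-5 pitches of the 3 shown cells: E4, F#4, G#4.
Extending up a 2nd: A4 → B4 → C#5 → D5.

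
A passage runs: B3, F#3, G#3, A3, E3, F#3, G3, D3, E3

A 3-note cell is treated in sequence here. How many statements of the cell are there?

3

9 notes in groups of 3 gives 9/3 = 3 statements.
Starts: B3, A3, G3 — each down a 2nd.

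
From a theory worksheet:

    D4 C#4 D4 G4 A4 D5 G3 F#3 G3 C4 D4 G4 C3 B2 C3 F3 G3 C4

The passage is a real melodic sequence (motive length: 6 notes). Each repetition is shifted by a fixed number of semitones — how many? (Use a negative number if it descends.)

-7

With a 6-note motive the entries are D4, G3, C3, each down a 5th from the previous.
Counting half-steps from D4 to G3: -7.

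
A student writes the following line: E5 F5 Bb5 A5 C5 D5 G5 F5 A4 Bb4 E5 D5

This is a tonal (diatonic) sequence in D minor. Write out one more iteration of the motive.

The 4-note cells begin on E5, C5, A4 — each down a 3rd from the last.
From F4 the diatonic shape gives F4 G4 C5 Bb4.

F4 G4 C5 Bb4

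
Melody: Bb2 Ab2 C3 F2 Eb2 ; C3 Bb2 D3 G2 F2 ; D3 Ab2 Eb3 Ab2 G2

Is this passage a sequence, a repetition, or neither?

Note 2 of cell 3 is Ab2; if this were a sequence it would be C3. No unit length gives a consistent transposition pattern.

neither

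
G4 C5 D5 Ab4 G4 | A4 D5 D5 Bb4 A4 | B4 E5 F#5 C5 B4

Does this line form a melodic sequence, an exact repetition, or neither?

Note 3 of cell 2 is D5; if this were a sequence it would be E5. No unit length gives a consistent transposition pattern.

neither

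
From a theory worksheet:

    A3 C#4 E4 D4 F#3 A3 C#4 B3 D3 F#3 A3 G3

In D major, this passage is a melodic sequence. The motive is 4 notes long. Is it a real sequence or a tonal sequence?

tonal

Every note is diatonic to D major.
Cell 1 has +4 semitones from note 1 to 2, but cell 2 has +3 — the interval quality changes while the contour stays the same, which is the hallmark of a tonal sequence.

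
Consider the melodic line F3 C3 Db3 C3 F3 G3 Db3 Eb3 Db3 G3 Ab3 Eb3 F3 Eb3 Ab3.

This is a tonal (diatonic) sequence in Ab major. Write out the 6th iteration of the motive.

With a 5-note motive the entries are F3, G3, Ab3, each up a 2nd from the previous.
Carrying on: Bb3 → C4 → Db4.
So cell 6 is Db4 Ab3 Bb3 Ab3 Db4.

Db4 Ab3 Bb3 Ab3 Db4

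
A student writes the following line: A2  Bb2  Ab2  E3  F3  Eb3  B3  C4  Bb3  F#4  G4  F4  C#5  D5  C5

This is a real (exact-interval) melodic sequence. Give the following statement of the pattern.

With a 3-note motive the entries are A2, E3, B3, F#4, C#5, each up a 5th from the previous.
From G#5 the exact shape gives G#5 A5 G5.

G#5 A5 G5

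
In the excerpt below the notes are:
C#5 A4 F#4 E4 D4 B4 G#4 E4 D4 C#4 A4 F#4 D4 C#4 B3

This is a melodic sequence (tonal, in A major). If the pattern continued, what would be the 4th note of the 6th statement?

With 5-note cells, note 4 of each statement runs E4, D4, C#4.
Extending down a 2nd: B3 → A3 → G#3.

G#3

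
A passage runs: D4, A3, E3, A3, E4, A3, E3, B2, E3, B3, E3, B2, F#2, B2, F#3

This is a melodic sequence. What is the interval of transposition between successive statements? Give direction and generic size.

down a 4th

Taking 5-note groups, the heads are D4, A3, E3: the pattern moves down a 4th.
From D4 to A3: down a 4th.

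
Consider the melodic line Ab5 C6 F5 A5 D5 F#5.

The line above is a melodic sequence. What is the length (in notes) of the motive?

Try groups of 2 (3 cells in 6 notes):
Ab5 C6 | F5 A5 | D5 F#5
Every group is a transposition down a 3rd of the one before; no shorter unit works.

2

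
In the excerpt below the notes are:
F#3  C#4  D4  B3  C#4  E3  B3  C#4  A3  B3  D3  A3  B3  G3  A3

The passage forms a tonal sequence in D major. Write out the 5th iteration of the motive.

B2 F#3 G3 E3 F#3

The 5-note cells begin on F#3, E3, D3 — each down a 2nd from the last.
Carrying on: C#3 → B2.
Statement 5 starts on B2 and keeps the same diatonic contour: B2 F#3 G3 E3 F#3.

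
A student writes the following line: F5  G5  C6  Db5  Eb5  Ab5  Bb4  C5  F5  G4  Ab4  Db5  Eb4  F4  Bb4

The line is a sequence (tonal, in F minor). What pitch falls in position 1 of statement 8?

Grouping in 3s, the 1st note of each cell is F5, Db5, Bb4, G4, Eb4.
Extending down a 3rd: C4 → Ab3 → F3.

F3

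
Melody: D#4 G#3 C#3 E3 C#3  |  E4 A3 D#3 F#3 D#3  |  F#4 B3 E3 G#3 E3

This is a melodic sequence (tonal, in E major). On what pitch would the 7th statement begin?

C#5

Unit = 5 notes; the statements start on D#4, E4, F#4, moving up a 2nd each time.
Extending the heads up a 2nd: G#4 → A4 → B4 → C#5.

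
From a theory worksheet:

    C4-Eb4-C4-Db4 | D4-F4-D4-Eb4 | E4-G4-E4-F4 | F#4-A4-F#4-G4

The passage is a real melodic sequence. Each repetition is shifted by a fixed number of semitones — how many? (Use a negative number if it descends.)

With a 4-note motive the entries are C4, D4, E4, F#4, each up a 2nd from the previous.
C4→D4 is 62 − 60 = 2 semitones.

2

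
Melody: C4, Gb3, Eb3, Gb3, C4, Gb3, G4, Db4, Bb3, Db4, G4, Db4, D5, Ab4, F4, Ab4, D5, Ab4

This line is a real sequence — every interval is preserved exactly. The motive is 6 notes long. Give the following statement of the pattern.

With a 6-note motive the entries are C4, G4, D5, each up a 5th from the previous.
Statement 4 starts on A5 and keeps the same exact contour: A5 Eb5 C5 Eb5 A5 Eb5.

A5 Eb5 C5 Eb5 A5 Eb5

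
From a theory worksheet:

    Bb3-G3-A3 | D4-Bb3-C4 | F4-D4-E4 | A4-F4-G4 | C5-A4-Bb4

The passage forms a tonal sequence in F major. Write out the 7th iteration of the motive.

The 3-note cells begin on Bb3, D4, F4, A4, C5 — each up a 3rd from the last.
Extending up a 3rd: E5 → G5.
So cell 7 is G5 E5 F5.

G5 E5 F5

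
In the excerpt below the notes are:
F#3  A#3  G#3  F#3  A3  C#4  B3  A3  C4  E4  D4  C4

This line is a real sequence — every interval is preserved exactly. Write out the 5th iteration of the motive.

Gb4 Bb4 Ab4 Gb4

The 4-note cells begin on F#3, A3, C4 — each up a 3rd from the last.
Continuing the starts: Eb4 → Gb4.
From Gb4 the exact shape gives Gb4 Bb4 Ab4 Gb4.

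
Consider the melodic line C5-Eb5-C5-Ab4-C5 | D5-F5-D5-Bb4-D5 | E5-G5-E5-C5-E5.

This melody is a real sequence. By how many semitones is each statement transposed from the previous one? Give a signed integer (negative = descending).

2

The 5-note cells begin on C5, D5, E5 — each up a 2nd from the last.
Counting half-steps from C5 to D5: 2.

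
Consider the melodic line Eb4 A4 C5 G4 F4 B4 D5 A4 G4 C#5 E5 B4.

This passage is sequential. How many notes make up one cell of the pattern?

There are 12 notes; a 4-note unit gives 3 cells:
Eb4 A4 C5 G4 | F4 B4 D5 A4 | G4 C#5 E5 B4
Every group is a transposition up a 2nd of the one before; no shorter unit works.

4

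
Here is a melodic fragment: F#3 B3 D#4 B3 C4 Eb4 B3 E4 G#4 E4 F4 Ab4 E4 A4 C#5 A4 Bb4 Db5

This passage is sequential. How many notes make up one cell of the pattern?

18 notes total. Splitting into 3 groups of 6:
F#3 B3 D#4 B3 C4 Eb4 | B3 E4 G#4 E4 F4 Ab4 | E4 A4 C#5 A4 Bb4 Db5
Every group is a transposition up a 4th of the one before; no shorter unit works.

6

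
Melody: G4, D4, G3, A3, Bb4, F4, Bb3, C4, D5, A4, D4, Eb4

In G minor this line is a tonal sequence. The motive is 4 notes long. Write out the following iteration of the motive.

F5 C5 F4 G4

Unit = 4 notes; the statements start on G4, Bb4, D5, moving up a 3rd each time.
From F5 the diatonic shape gives F5 C5 F4 G4.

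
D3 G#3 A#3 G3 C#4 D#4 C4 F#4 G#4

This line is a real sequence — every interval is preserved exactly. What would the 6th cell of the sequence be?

Eb5 A5 B5

Unit = 3 notes; the statements start on D3, G3, C4, moving up a 4th each time.
Extending up a 4th: F4 → Bb4 → Eb5.
So cell 6 is Eb5 A5 B5.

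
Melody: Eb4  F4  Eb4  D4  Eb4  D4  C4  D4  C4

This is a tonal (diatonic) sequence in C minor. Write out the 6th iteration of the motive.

G3 Ab3 G3

Unit = 3 notes; the statements start on Eb4, D4, C4, moving down a 2nd each time.
Continuing the starts: Bb3 → Ab3 → G3.
Statement 6 starts on G3 and keeps the same diatonic contour: G3 Ab3 G3.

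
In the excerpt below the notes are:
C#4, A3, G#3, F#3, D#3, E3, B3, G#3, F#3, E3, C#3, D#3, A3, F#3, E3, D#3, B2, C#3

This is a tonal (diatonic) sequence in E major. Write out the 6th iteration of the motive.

The 6-note cells begin on C#4, B3, A3 — each down a 2nd from the last.
Continuing the starts: G#3 → F#3 → E3.
Statement 6 starts on E3 and keeps the same diatonic contour: E3 C#3 B2 A2 F#2 G#2.

E3 C#3 B2 A2 F#2 G#2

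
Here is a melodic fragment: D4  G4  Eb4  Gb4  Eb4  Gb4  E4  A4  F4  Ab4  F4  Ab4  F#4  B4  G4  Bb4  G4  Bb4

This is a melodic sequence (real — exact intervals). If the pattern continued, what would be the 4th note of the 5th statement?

With 6-note cells, note 4 of each statement runs Gb4, Ab4, Bb4.
Each moves up a 2nd. Continuing: C5 → D5.

D5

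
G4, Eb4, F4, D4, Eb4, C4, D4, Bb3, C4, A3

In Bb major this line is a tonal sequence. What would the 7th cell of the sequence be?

A3 F3

The 2-note cells begin on G4, F4, Eb4, D4, C4 — each down a 2nd from the last.
Continuing the starts: Bb3 → A3.
So cell 7 is A3 F3.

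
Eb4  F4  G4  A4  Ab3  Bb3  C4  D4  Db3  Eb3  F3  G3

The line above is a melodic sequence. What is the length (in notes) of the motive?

4

There are 12 notes; a 4-note unit gives 3 cells:
Eb4 F4 G4 A4 | Ab3 Bb3 C4 D4 | Db3 Eb3 F3 G3
That's a consistent down a 5th shift per cell, and no other grouping gives one.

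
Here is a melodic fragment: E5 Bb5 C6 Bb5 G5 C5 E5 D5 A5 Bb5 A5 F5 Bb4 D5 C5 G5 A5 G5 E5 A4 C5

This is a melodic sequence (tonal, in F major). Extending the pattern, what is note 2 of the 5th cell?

Grouping in 7s, the 2nd note of each cell is Bb5, A5, G5.
Extending down a 2nd: F5 → E5.

E5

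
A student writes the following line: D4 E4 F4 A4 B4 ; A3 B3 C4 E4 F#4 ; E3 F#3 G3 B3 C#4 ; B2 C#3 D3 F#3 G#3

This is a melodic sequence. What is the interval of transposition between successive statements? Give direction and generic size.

down a 4th

Unit = 5 notes; the statements start on D4, A3, E3, B2, moving down a 4th each time.
From D4 to A3: down a 4th.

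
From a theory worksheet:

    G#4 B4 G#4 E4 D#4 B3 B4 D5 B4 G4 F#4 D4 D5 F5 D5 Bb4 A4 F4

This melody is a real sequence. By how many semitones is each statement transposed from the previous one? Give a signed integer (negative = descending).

3

Unit = 6 notes; the statements start on G#4, B4, D5, moving up a 3rd each time.
Counting half-steps from G#4 to B4: 3.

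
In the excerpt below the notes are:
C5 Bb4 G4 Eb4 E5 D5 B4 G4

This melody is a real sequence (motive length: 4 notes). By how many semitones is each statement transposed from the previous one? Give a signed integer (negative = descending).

4

Unit = 4 notes; the statements start on C5, E5, moving up a 3rd each time.
C5 to E5 spans +4 semitones.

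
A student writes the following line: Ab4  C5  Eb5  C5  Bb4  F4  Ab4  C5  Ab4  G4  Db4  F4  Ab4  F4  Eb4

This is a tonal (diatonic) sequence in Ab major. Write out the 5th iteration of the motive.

G3 Bb3 Db4 Bb3 Ab3

With a 5-note motive the entries are Ab4, F4, Db4, each down a 3rd from the previous.
Extending down a 3rd: Bb3 → G3.
So cell 5 is G3 Bb3 Db4 Bb3 Ab3.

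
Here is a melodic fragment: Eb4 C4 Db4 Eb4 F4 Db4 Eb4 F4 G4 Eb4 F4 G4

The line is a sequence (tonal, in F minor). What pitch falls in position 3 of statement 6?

Bb4

Grouping in 4s, the 3rd note of each cell is Db4, Eb4, F4.
Extending up a 2nd: G4 → Ab4 → Bb4.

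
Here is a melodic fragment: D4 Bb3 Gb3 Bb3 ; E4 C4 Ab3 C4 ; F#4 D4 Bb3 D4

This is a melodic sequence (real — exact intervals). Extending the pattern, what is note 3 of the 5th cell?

With 4-note cells, note 3 of each statement runs Gb3, Ab3, Bb3.
Each moves up a 2nd. Continuing: C4 → D4.

D4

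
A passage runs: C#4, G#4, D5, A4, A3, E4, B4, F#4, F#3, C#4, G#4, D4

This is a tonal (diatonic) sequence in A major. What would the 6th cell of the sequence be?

G#2 D3 A3 E3

Unit = 4 notes; the statements start on C#4, A3, F#3, moving down a 3rd each time.
Carrying on: D3 → B2 → G#2.
From G#2 the diatonic shape gives G#2 D3 A3 E3.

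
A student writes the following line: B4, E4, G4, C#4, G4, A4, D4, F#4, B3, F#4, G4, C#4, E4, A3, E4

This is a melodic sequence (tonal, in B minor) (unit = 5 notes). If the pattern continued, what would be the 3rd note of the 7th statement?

With 5-note cells, note 3 of each statement runs G4, F#4, E4.
Carrying that down a 2nd forward: D4 → C#4 → B3 → A3.

A3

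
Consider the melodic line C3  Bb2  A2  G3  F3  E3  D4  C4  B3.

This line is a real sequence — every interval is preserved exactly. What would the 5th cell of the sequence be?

Unit = 3 notes; the statements start on C3, G3, D4, moving up a 5th each time.
Carrying on: A4 → E5.
Statement 5 starts on E5 and keeps the same exact contour: E5 D5 C#5.

E5 D5 C#5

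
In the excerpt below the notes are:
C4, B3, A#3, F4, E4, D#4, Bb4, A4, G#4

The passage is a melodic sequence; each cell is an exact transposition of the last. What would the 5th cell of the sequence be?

Ab5 G5 F#5

With a 3-note motive the entries are C4, F4, Bb4, each up a 4th from the previous.
Continuing the starts: Eb5 → Ab5.
Statement 5 starts on Ab5 and keeps the same exact contour: Ab5 G5 F#5.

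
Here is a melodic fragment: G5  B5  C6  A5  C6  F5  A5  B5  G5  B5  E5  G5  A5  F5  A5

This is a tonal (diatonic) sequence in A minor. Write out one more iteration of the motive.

Unit = 5 notes; the statements start on G5, F5, E5, moving down a 2nd each time.
So cell 4 is D5 F5 G5 E5 G5.

D5 F5 G5 E5 G5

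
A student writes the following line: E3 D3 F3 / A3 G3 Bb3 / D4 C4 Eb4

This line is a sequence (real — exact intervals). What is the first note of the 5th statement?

C5

Taking 3-note groups, the heads are E3, A3, D4: the pattern moves up a 4th.
Extending the heads up a 4th: G4 → C5.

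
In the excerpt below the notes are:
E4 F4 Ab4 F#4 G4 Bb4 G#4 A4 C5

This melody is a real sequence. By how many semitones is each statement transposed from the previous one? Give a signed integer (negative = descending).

Taking 3-note groups, the heads are E4, F#4, G#4: the pattern moves up a 2nd.
E4 to F#4 spans +2 semitones.

2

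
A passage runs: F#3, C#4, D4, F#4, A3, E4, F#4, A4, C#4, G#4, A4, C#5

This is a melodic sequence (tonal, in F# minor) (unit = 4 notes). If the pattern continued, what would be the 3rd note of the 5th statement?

With 4-note cells, note 3 of each statement runs D4, F#4, A4.
Extending up a 3rd: C#5 → E5.

E5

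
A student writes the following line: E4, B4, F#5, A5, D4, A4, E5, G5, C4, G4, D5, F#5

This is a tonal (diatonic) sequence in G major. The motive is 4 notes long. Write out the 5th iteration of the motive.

A3 E4 B4 D5

Taking 4-note groups, the heads are E4, D4, C4: the pattern moves down a 2nd.
Extending down a 2nd: B3 → A3.
From A3 the diatonic shape gives A3 E4 B4 D5.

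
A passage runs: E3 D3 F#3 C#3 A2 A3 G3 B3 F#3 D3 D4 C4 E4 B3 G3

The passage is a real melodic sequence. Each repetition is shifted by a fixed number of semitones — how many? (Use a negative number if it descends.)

Unit = 5 notes; the statements start on E3, A3, D4, moving up a 4th each time.
E3 to A3 spans +5 semitones.

5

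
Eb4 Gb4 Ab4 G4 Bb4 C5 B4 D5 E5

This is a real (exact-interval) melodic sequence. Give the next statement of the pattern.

Unit = 3 notes; the statements start on Eb4, G4, B4, moving up a 3rd each time.
Statement 4 starts on D#5 and keeps the same exact contour: D#5 F#5 G#5.

D#5 F#5 G#5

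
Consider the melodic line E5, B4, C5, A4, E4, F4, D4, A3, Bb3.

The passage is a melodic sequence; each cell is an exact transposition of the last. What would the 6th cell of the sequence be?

F2 C2 Db2

Taking 3-note groups, the heads are E5, A4, D4: the pattern moves down a 5th.
Extending down a 5th: G3 → C3 → F2.
From F2 the exact shape gives F2 C2 Db2.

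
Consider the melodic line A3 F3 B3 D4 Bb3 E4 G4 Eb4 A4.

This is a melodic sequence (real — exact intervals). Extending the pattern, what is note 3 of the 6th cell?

C6

With 3-note cells, note 3 of each statement runs B3, E4, A4.
Each moves up a 4th. Continuing: D5 → G5 → C6.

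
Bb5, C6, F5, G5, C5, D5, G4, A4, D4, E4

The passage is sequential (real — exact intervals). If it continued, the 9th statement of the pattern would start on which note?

The 2-note cells begin on Bb5, F5, C5, G4, D4 — each down a 4th from the last.
Continuing: A3 → E3 → B2 → F#2. Statement 9 starts on F#2.

F#2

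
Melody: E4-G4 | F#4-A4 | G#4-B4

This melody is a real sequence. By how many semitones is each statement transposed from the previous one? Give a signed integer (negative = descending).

Taking 2-note groups, the heads are E4, F#4, G#4: the pattern moves up a 2nd.
Counting half-steps from E4 to F#4: 2.

2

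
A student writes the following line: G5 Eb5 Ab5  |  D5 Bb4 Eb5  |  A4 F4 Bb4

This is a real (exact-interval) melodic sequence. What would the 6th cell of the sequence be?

F#3 D3 G3

The 3-note cells begin on G5, D5, A4 — each down a 4th from the last.
Continuing the starts: E4 → B3 → F#3.
From F#3 the exact shape gives F#3 D3 G3.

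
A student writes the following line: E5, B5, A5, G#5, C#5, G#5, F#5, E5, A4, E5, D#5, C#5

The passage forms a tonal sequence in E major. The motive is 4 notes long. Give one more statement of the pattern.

F#4 C#5 B4 A4

The 4-note cells begin on E5, C#5, A4 — each down a 3rd from the last.
So cell 4 is F#4 C#5 B4 A4.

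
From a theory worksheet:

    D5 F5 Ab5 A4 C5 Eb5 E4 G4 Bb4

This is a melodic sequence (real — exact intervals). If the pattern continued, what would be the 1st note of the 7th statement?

G#2

Grouping in 3s, the 1st note of each cell is D5, A4, E4.
Extending down a 4th: B3 → F#3 → C#3 → G#2.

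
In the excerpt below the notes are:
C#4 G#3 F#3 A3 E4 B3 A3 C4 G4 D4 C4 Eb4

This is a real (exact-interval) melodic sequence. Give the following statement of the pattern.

The 4-note cells begin on C#4, E4, G4 — each up a 3rd from the last.
So cell 4 is Bb4 F4 Eb4 Gb4.

Bb4 F4 Eb4 Gb4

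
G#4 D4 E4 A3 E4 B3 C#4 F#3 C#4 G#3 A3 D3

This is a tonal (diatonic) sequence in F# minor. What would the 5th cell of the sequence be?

F#3 C#3 D3 G#2

Taking 4-note groups, the heads are G#4, E4, C#4: the pattern moves down a 3rd.
Carrying on: A3 → F#3.
So cell 5 is F#3 C#3 D3 G#2.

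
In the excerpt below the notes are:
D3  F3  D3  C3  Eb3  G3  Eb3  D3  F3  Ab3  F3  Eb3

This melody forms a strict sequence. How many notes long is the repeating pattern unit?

4

There are 12 notes; a 4-note unit gives 3 cells:
D3 F3 D3 C3 | Eb3 G3 Eb3 D3 | F3 Ab3 F3 Eb3
That's a consistent up a 2nd shift per cell, and no other grouping gives one.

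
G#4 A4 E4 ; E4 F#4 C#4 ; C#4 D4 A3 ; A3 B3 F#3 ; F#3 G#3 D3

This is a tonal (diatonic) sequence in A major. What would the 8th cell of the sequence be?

G#2 A2 E2

The 3-note cells begin on G#4, E4, C#4, A3, F#3 — each down a 3rd from the last.
Continuing the starts: D3 → B2 → G#2.
So cell 8 is G#2 A2 E2.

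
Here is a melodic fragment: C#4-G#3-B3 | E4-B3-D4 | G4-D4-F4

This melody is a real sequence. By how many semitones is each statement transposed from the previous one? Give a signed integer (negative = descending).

3

Unit = 3 notes; the statements start on C#4, E4, G4, moving up a 3rd each time.
C#4→E4 is 64 − 61 = 3 semitones.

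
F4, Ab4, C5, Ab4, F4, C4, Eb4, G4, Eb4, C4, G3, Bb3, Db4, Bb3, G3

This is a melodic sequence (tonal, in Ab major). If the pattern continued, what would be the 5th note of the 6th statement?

With 5-note cells, note 5 of each statement runs F4, C4, G3.
Carrying that down a 4th forward: Db3 → Ab2 → Eb2.

Eb2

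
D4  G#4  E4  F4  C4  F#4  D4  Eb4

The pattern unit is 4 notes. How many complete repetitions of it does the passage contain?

8 notes in groups of 4 gives 8/4 = 2 statements.
Starts: D4, C4 — each down a 2nd.

2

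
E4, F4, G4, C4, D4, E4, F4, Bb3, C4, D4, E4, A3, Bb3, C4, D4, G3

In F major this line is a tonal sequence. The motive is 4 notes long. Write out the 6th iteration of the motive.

Unit = 4 notes; the statements start on E4, D4, C4, Bb3, moving down a 2nd each time.
Extending down a 2nd: A3 → G3.
So cell 6 is G3 A3 Bb3 E3.

G3 A3 Bb3 E3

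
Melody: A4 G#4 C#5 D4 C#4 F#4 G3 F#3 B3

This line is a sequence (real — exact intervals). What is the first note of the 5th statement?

F2

The 3-note cells begin on A4, D4, G3 — each down a 5th from the last.
Extending the heads down a 5th: C3 → F2.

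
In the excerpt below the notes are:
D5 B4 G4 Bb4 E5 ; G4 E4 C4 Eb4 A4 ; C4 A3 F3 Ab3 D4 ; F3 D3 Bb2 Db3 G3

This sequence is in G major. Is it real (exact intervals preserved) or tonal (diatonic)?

real

Each cell has the same semitone pattern (-3, -4, 3, 6) — intervals are preserved exactly.
And Bb4 lies outside G major, so the sequence is real rather than tonal.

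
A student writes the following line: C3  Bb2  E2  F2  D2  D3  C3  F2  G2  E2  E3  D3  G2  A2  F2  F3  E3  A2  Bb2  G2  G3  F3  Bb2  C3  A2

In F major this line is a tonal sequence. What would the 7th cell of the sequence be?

Taking 5-note groups, the heads are C3, D3, E3, F3, G3: the pattern moves up a 2nd.
Carrying on: A3 → Bb3.
Statement 7 starts on Bb3 and keeps the same diatonic contour: Bb3 A3 D3 E3 C3.

Bb3 A3 D3 E3 C3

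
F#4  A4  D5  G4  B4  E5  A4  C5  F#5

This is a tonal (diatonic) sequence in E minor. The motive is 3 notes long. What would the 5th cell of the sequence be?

The 3-note cells begin on F#4, G4, A4 — each up a 2nd from the last.
Continuing the starts: B4 → C5.
Statement 5 starts on C5 and keeps the same diatonic contour: C5 E5 A5.

C5 E5 A5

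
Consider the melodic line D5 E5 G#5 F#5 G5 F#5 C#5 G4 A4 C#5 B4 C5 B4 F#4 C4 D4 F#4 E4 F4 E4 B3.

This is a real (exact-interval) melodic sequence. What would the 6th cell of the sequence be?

Eb2 F2 A2 G2 Ab2 G2 D2

With a 7-note motive the entries are D5, G4, C4, each down a 5th from the previous.
Continuing the starts: F3 → Bb2 → Eb2.
Statement 6 starts on Eb2 and keeps the same exact contour: Eb2 F2 A2 G2 Ab2 G2 D2.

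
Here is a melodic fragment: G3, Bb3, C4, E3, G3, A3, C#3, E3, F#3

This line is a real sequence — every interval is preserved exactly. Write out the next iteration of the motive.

A#2 C#3 D#3

The 3-note cells begin on G3, E3, C#3 — each down a 3rd from the last.
From A#2 the exact shape gives A#2 C#3 D#3.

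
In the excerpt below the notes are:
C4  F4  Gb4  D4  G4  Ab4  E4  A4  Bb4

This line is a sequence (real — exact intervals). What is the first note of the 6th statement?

The 3-note cells begin on C4, D4, E4 — each up a 2nd from the last.
Extending the heads up a 2nd: F#4 → G#4 → A#4.

A#4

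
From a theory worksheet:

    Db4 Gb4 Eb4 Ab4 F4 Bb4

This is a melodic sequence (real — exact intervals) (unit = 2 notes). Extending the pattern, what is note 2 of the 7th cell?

F#5

Grouping in 2s, the 2nd note of each cell is Gb4, Ab4, Bb4.
Each moves up a 2nd. Continuing: C5 → D5 → E5 → F#5.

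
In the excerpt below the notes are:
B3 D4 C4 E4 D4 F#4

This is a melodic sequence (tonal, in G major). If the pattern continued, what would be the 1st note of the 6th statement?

G4

The unit is 2 notes. Position-1 pitches of the 3 shown cells: B3, C4, D4.
Extending up a 2nd: E4 → F#4 → G4.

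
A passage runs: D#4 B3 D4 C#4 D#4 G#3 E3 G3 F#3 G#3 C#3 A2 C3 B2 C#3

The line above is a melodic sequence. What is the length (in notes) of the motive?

There are 15 notes; a 5-note unit gives 3 cells:
D#4 B3 D4 C#4 D#4 | G#3 E3 G3 F#3 G#3 | C#3 A2 C3 B2 C#3
Each cell is the previous one down a 5th — so the unit is 5 notes.

5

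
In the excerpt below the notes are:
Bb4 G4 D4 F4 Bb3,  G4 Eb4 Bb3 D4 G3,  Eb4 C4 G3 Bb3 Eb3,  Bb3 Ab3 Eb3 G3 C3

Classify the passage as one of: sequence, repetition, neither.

Note 1 of cell 4 is Bb3; if this were a sequence it would be C4. No unit length gives a consistent transposition pattern.

neither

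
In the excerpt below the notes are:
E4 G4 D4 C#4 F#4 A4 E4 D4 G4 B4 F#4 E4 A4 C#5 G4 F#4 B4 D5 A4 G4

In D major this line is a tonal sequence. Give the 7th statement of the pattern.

With a 4-note motive the entries are E4, F#4, G4, A4, B4, each up a 2nd from the previous.
Continuing the starts: C#5 → D5.
Statement 7 starts on D5 and keeps the same diatonic contour: D5 F#5 C#5 B4.

D5 F#5 C#5 B4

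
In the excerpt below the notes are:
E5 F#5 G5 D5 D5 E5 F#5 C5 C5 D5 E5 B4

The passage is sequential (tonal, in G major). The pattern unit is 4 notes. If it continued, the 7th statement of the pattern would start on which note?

Taking 4-note groups, the heads are E5, D5, C5: the pattern moves down a 2nd.
Extending the heads down a 2nd: B4 → A4 → G4 → F#4.

F#4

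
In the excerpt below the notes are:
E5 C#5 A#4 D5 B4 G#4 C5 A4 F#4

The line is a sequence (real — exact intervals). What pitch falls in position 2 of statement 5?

F4

With 3-note cells, note 2 of each statement runs C#5, B4, A4.
Each moves down a 2nd. Continuing: G4 → F4.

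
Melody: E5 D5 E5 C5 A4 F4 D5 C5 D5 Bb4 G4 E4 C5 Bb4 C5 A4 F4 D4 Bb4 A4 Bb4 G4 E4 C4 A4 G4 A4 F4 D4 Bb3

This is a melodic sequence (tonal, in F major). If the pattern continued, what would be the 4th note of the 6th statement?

The unit is 6 notes. Position-4 pitches of the 5 shown cells: C5, Bb4, A4, G4, F4.
Each moves down a 2nd; the next is E4.

E4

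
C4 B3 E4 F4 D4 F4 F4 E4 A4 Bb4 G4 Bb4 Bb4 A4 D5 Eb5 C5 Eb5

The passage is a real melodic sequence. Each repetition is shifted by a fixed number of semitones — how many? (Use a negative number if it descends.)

5

With a 6-note motive the entries are C4, F4, Bb4, each up a 4th from the previous.
Counting half-steps from C4 to F4: 5.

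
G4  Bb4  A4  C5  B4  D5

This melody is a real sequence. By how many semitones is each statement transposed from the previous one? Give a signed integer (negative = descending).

Unit = 2 notes; the statements start on G4, A4, B4, moving up a 2nd each time.
G4 to A4 spans +2 semitones.

2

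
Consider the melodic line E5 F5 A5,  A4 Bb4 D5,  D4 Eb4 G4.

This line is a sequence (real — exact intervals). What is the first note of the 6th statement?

The 3-note cells begin on E5, A4, D4 — each down a 5th from the last.
Extending the heads down a 5th: G3 → C3 → F2.

F2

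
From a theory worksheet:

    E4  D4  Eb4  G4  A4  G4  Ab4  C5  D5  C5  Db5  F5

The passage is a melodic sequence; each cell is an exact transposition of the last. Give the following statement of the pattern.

With a 4-note motive the entries are E4, A4, D5, each up a 4th from the previous.
So cell 4 is G5 F5 Gb5 Bb5.

G5 F5 Gb5 Bb5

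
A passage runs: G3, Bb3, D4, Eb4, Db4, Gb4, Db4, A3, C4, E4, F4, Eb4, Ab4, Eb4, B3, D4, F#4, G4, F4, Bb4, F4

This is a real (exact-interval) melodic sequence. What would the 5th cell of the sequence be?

Taking 7-note groups, the heads are G3, A3, B3: the pattern moves up a 2nd.
Extending up a 2nd: C#4 → D#4.
From D#4 the exact shape gives D#4 F#4 A#4 B4 A4 D5 A4.

D#4 F#4 A#4 B4 A4 D5 A4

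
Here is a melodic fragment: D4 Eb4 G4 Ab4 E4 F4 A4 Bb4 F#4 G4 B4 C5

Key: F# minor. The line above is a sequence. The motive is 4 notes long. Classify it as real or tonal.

real

Each cell has the same semitone pattern (1, 4, 1) — intervals are preserved exactly.
And Eb4 lies outside F# minor, so the sequence is real rather than tonal.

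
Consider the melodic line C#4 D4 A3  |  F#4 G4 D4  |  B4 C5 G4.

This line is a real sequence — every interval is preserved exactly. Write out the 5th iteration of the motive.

A5 Bb5 F5

Taking 3-note groups, the heads are C#4, F#4, B4: the pattern moves up a 4th.
Extending up a 4th: E5 → A5.
So cell 5 is A5 Bb5 F5.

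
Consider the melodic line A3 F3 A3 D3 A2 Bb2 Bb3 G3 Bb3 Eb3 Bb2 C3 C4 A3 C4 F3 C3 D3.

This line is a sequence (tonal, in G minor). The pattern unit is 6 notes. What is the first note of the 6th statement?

F4

With a 6-note motive the entries are A3, Bb3, C4, each up a 2nd from the previous.
Extending the heads up a 2nd: D4 → Eb4 → F4.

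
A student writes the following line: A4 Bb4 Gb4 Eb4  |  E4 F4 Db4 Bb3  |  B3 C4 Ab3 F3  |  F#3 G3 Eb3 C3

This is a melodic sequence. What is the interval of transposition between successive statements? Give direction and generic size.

down a 4th

Unit = 4 notes; the statements start on A4, E4, B3, F#3, moving down a 4th each time.
A4 to E4 is down a 4th.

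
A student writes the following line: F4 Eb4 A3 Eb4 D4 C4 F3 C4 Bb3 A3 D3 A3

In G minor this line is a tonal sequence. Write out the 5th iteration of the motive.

Eb3 D3 G2 D3

With a 4-note motive the entries are F4, D4, Bb3, each down a 3rd from the previous.
Continuing the starts: G3 → Eb3.
From Eb3 the diatonic shape gives Eb3 D3 G2 D3.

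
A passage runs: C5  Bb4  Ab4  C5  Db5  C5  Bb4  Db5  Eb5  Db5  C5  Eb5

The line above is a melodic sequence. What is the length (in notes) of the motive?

There are 12 notes; a 4-note unit gives 3 cells:
C5 Bb4 Ab4 C5 | Db5 C5 Bb4 Db5 | Eb5 Db5 C5 Eb5
Every group is a transposition up a 2nd of the one before; no shorter unit works.

4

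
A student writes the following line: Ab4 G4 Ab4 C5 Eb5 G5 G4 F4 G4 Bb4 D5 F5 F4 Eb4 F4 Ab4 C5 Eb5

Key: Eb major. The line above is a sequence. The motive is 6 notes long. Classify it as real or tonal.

tonal

Every note is diatonic to Eb major.
Cell 1 has -1 semitones from note 1 to 2, but cell 2 has -2 — the interval quality changes while the contour stays the same, which is the hallmark of a tonal sequence.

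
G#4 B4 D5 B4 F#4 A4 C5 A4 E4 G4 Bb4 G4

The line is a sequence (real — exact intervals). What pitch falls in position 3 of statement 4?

Ab4

Grouping in 4s, the 3rd note of each cell is D5, C5, Bb4.
Each moves down a 2nd; the next is Ab4.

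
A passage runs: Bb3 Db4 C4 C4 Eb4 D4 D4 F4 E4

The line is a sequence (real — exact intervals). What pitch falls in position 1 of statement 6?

Grouping in 3s, the 1st note of each cell is Bb3, C4, D4.
Carrying that up a 2nd forward: E4 → F#4 → G#4.

G#4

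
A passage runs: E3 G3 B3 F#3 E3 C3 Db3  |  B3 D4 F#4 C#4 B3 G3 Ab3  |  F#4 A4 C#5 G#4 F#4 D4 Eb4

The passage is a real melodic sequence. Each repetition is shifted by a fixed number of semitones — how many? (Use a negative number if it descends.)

7

The 7-note cells begin on E3, B3, F#4 — each up a 5th from the last.
E3 to B3 spans +7 semitones.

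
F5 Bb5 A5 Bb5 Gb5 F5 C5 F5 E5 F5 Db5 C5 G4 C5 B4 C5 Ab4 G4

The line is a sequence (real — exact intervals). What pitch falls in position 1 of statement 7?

Grouping in 6s, the 1st note of each cell is F5, C5, G4.
Extending down a 4th: D4 → A3 → E3 → B2.

B2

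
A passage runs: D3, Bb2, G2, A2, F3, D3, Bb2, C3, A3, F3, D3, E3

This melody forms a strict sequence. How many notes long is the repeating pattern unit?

There are 12 notes; a 4-note unit gives 3 cells:
D3 Bb2 G2 A2 | F3 D3 Bb2 C3 | A3 F3 D3 E3
That's a consistent up a 3rd shift per cell, and no other grouping gives one.

4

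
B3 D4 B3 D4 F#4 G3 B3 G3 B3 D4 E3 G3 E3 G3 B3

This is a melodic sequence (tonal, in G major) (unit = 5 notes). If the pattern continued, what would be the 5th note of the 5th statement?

Grouping in 5s, the 5th note of each cell is F#4, D4, B3.
Extending down a 3rd: G3 → E3.

E3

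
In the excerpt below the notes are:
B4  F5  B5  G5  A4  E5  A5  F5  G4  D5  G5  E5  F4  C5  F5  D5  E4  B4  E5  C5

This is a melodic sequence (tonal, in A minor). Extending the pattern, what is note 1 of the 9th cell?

A3

With 4-note cells, note 1 of each statement runs B4, A4, G4, F4, E4.
Carrying that down a 2nd forward: D4 → C4 → B3 → A3.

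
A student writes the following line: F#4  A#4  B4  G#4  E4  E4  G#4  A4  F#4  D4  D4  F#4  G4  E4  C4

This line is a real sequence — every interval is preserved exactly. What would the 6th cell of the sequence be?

Ab3 C4 Db4 Bb3 Gb3

With a 5-note motive the entries are F#4, E4, D4, each down a 2nd from the previous.
Continuing the starts: C4 → Bb3 → Ab3.
From Ab3 the exact shape gives Ab3 C4 Db4 Bb3 Gb3.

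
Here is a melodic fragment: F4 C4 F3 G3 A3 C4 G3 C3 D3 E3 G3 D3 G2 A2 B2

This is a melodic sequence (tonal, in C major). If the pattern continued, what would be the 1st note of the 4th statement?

The unit is 5 notes. Position-1 pitches of the 3 shown cells: F4, C4, G3.
One more down a 4th gives D3.

D3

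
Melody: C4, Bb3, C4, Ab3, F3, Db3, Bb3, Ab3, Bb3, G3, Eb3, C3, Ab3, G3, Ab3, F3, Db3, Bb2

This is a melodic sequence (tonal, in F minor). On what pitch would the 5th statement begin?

The 6-note cells begin on C4, Bb3, Ab3 — each down a 2nd from the last.
Continuing: G3 → F3. Statement 5 starts on F3.

F3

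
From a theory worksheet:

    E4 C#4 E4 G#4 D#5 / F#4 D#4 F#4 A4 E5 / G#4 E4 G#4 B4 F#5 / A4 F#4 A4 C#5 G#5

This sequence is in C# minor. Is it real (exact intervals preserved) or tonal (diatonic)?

Every note is diatonic to C# minor.
Cell 1 has +4 semitones from note 3 to 4, but cell 2 has +3 — the interval quality changes while the contour stays the same, which is the hallmark of a tonal sequence.

tonal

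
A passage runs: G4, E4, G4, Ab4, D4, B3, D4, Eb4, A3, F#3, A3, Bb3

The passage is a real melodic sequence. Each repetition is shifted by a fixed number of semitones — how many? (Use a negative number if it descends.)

-5

With a 4-note motive the entries are G4, D4, A3, each down a 4th from the previous.
G4 to D4 spans -5 semitones.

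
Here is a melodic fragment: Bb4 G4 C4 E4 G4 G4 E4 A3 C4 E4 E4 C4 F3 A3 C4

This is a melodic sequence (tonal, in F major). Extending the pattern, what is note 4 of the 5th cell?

With 5-note cells, note 4 of each statement runs E4, C4, A3.
Carrying that down a 3rd forward: F3 → D3.

D3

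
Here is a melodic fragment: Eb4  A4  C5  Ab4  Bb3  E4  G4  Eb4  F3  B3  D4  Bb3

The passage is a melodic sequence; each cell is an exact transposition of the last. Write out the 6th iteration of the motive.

With a 4-note motive the entries are Eb4, Bb3, F3, each down a 4th from the previous.
Extending down a 4th: C3 → G2 → D2.
Statement 6 starts on D2 and keeps the same exact contour: D2 G#2 B2 G2.

D2 G#2 B2 G2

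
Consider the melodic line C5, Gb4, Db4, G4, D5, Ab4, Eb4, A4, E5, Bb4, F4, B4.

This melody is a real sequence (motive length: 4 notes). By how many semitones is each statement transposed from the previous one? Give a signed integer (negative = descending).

Taking 4-note groups, the heads are C5, D5, E5: the pattern moves up a 2nd.
C5→D5 is 74 − 72 = 2 semitones.

2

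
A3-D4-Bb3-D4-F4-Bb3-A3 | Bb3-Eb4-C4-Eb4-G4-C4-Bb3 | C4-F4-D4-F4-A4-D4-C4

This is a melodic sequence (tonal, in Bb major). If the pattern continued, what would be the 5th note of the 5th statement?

C5

With 7-note cells, note 5 of each statement runs F4, G4, A4.
Extending up a 2nd: Bb4 → C5.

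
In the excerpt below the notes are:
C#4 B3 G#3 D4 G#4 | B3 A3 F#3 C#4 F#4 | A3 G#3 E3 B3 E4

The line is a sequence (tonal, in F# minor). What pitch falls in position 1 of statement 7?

D3

Grouping in 5s, the 1st note of each cell is C#4, B3, A3.
Each moves down a 2nd. Continuing: G#3 → F#3 → E3 → D3.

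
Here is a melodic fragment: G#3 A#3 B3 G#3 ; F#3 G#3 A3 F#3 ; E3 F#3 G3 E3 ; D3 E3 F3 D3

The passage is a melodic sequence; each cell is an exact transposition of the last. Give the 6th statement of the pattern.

The 4-note cells begin on G#3, F#3, E3, D3 — each down a 2nd from the last.
Extending down a 2nd: C3 → Bb2.
So cell 6 is Bb2 C3 Db3 Bb2.

Bb2 C3 Db3 Bb2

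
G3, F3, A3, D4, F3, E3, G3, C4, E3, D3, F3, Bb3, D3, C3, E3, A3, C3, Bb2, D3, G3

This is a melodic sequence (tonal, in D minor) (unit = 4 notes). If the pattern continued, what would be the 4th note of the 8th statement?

With 4-note cells, note 4 of each statement runs D4, C4, Bb3, A3, G3.
Carrying that down a 2nd forward: F3 → E3 → D3.

D3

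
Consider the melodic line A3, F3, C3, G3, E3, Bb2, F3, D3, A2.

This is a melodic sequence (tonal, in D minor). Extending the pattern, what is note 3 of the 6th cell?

E2

The unit is 3 notes. Position-3 pitches of the 3 shown cells: C3, Bb2, A2.
Extending down a 2nd: G2 → F2 → E2.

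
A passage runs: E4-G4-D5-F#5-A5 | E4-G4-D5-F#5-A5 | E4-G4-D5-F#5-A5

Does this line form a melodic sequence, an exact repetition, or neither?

repetition

Each 5-note cell is identical (E4 G4 D5 F#5 A5), restated at the same pitch.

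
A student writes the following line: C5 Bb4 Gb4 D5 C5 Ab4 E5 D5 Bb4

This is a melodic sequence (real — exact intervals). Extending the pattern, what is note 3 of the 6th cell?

The unit is 3 notes. Position-3 pitches of the 3 shown cells: Gb4, Ab4, Bb4.
Each moves up a 2nd. Continuing: C5 → D5 → E5.

E5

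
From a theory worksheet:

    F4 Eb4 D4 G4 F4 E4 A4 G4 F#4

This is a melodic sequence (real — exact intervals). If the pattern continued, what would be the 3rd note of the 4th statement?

G#4

The unit is 3 notes. Position-3 pitches of the 3 shown cells: D4, E4, F#4.
Each moves up a 2nd; the next is G#4.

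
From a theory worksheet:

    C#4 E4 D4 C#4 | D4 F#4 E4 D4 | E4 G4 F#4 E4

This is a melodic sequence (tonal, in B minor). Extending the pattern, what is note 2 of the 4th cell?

A4

The unit is 4 notes. Position-2 pitches of the 3 shown cells: E4, F#4, G4.
One more up a 2nd gives A4.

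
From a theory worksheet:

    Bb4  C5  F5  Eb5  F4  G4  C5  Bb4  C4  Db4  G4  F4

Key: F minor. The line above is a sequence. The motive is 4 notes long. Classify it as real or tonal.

tonal

Every note is diatonic to F minor.
Cell 1 has +2 semitones from note 1 to 2, but cell 3 has +1 — the interval quality changes while the contour stays the same, which is the hallmark of a tonal sequence.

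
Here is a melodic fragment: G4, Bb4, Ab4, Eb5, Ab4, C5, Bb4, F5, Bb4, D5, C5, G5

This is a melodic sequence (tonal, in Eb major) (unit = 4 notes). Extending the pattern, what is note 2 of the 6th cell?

The unit is 4 notes. Position-2 pitches of the 3 shown cells: Bb4, C5, D5.
Extending up a 2nd: Eb5 → F5 → G5.

G5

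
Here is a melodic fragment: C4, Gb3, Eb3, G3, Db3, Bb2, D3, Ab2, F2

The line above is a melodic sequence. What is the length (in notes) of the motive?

3

Try groups of 3 (3 cells in 9 notes):
C4 Gb3 Eb3 | G3 Db3 Bb2 | D3 Ab2 F2
Every group is a transposition down a 4th of the one before; no shorter unit works.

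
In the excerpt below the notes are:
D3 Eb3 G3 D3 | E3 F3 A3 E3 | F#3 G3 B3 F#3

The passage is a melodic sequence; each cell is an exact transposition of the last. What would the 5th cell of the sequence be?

A#3 B3 D#4 A#3

With a 4-note motive the entries are D3, E3, F#3, each up a 2nd from the previous.
Continuing the starts: G#3 → A#3.
Statement 5 starts on A#3 and keeps the same exact contour: A#3 B3 D#4 A#3.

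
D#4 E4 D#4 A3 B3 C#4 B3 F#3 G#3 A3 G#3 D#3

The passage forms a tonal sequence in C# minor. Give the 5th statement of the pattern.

The 4-note cells begin on D#4, B3, G#3 — each down a 3rd from the last.
Continuing the starts: E3 → C#3.
From C#3 the diatonic shape gives C#3 D#3 C#3 G#2.

C#3 D#3 C#3 G#2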